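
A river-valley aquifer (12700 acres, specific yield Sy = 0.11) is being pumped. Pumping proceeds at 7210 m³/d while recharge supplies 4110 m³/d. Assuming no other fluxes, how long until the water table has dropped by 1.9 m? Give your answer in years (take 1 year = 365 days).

A = 12700 acres = 5.14 × 10^7 m²
ΔV = Sy × A × Δh = 0.11 × 5.14 × 10^7 × 1.9 = 1.074 × 10^7 m³
Net withdrawal = 7210 − 4110 = 3100 m³/d
t = ΔV / Q = 1.074 × 10^7 m³ / 3100 m³/d = 3465 d
t = 3465 d ≈ 9.493 years

t ≈ 9.49 years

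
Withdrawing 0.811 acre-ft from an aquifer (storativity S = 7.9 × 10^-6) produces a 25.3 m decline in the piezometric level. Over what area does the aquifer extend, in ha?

A ≈ 501 ha

ΔV = 0.811 acre-ft = 1000 m³
A = ΔV / (S × Δh) = 1000 / (7.9 × 10^-6 × 25.3) = 5.005 × 10^6 m²
A = 5.005 × 10^6 m² = 500.5 ha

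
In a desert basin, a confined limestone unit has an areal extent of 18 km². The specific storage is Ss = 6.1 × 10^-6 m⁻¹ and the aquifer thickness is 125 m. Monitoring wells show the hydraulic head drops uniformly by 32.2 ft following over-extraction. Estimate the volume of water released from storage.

ΔV ≈ 1.35 × 10^5 m³

S = Ss × b = 6.1 × 10^-6 m⁻¹ × 125 m = 7.625 × 10^-4
A = 18 km² = 1.8 × 10^7 m²
Δh = 32.2 ft = 9.815 m
ΔV = S × A × Δh = 7.625 × 10^-4 × 1.8 × 10^7 m² × 9.815 m = 1.347 × 10^5 m³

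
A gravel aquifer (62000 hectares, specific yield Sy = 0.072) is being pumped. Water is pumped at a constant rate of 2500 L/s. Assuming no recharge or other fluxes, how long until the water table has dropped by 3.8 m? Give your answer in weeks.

A = 62000 hectares = 6.2 × 10^8 m²
ΔV = Sy × A × Δh = 0.072 × 6.2 × 10^8 × 3.8 = 1.696 × 10^8 m³
Q = 2500 L/s = 2.16 × 10^5 m³/d
t = ΔV / Q = 1.696 × 10^8 m³ / 2.16 × 10^5 m³/d = 785.3 d
t = 785.3 d ≈ 112.2 weeks

t ≈ 112 weeks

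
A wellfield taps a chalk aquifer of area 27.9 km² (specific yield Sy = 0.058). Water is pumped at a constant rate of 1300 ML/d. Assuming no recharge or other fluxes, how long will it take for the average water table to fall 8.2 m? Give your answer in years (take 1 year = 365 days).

t ≈ 0.028 years

A = 27.9 km² = 2.79 × 10^7 m²
ΔV = Sy × A × Δh = 0.058 × 2.79 × 10^7 × 8.2 = 1.327 × 10^7 m³
Q = 1300 ML/d = 1.3 × 10^6 m³/d
t = ΔV / Q = 1.327 × 10^7 m³ / 1.3 × 10^6 m³/d = 10.21 d
t = 10.21 d ≈ 0.02796 years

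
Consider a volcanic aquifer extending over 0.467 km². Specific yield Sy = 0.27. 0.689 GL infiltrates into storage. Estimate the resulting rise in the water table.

Δh ≈ 5.46 m

A = 0.467 km² = 4.67 × 10^5 m²
ΔV = 0.689 GL = 6.89 × 10^5 m³
Δh = ΔV / (Sy × A) = 6.89 × 10^5 m³ / (0.27 × 4.67 × 10^5 m²) = 5.464 m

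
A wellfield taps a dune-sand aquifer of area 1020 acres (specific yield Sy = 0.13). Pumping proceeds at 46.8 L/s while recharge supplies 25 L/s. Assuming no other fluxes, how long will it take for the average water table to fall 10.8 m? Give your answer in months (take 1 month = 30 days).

t ≈ 103 months

A = 1020 acres = 4.128 × 10^6 m²
ΔV = Sy × A × Δh = 0.13 × 4.128 × 10^6 × 10.8 = 5.795 × 10^6 m³
Net withdrawal = 46.8 − 25 = 21.8 L/s = 1884 m³/d
t = ΔV / Q = 5.795 × 10^6 m³ / 1884 m³/d = 3077 d
t = 3077 d ≈ 102.6 months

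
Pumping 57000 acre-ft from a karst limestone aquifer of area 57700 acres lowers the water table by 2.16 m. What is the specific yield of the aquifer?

A = 57700 acres = 2.335 × 10^8 m²
ΔV = 57000 acre-ft = 7.031 × 10^7 m³
Sy = ΔV / (A × Δh) = 7.031 × 10^7 m³ / (2.335 × 10^8 m² × 2.16 m) = 0.1394

Sy ≈ 0.14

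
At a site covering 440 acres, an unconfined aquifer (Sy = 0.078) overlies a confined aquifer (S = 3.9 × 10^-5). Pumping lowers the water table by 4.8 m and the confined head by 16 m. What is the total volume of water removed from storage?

A = 440 acres = 1.781 × 10^6 m²
Unconfined: ΔV_u = Sy × A × Δh_u = 0.078 × 1.781 × 10^6 × 4.8 = 6.667 × 10^5 m³
Confined: ΔV_c = S × A × Δh_c = 3.9 × 10^-5 × 1.781 × 10^6 × 16 = 1111 m³
Total ΔV = 6.667 × 10^5 + 1111 = 6.678 × 10^5 m³

ΔV ≈ 6.68 × 10^5 m³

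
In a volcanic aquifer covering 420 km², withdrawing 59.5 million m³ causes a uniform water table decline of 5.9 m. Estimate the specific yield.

A = 420 km² = 4.2 × 10^8 m²
ΔV = 59.5 million m³ = 5.95 × 10^7 m³
Sy = ΔV / (A × Δh) = 5.95 × 10^7 m³ / (4.2 × 10^8 m² × 5.9 m) = 0.02401

Sy ≈ 0.024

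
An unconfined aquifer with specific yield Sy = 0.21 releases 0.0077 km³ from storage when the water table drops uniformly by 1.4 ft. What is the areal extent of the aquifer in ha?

Δh = 1.4 ft = 0.4267 m
ΔV = 0.0077 km³ = 7.7 × 10^6 m³
A = ΔV / (Sy × Δh) = 7.7 × 10^6 / (0.21 × 0.4267) = 8.593 × 10^7 m²
A = 8.593 × 10^7 m² = 8593 ha

A ≈ 8590 ha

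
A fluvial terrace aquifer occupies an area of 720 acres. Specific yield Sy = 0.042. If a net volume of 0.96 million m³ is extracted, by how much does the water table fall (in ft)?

Δh ≈ 25.7 ft

A = 720 acres = 2.914 × 10^6 m²
ΔV = 0.96 million m³ = 9.6 × 10^5 m³
Δh = ΔV / (Sy × A) = 9.6 × 10^5 m³ / (0.042 × 2.914 × 10^6 m²) = 7.845 m
Δh = 7.845 m = 25.74 ft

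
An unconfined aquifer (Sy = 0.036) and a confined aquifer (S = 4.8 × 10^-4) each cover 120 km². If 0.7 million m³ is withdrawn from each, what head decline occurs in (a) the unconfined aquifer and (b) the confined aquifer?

A = 120 km² = 1.2 × 10^8 m²
ΔV = 0.7 million m³ = 7 × 10^5 m³
Unconfined: Δh_u = ΔV/(Sy·A) = 7 × 10^5/(0.036 × 1.2 × 10^8) = 0.162 m
Confined: Δh_c = ΔV/(S·A) = 7 × 10^5/(4.8 × 10^-4 × 1.2 × 10^8) = 12.15 m

Δh_u ≈ 0.162 m; Δh_c ≈ 12.2 m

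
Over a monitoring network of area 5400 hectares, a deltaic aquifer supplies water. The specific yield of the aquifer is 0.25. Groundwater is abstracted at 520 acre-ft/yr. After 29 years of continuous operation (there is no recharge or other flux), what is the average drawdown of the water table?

Δh ≈ 1.38 m

A = 5400 hectares = 5.4 × 10^7 m²
Q = 520 acre-ft/yr = 1757 m³/d
t = 29 years = 10580 d
ΔV = Q × t = 1757 m³/d × 10580 d = 1.86 × 10^7 m³
Δh = ΔV / (Sy × A) = 1.86 × 10^7 / (0.25 × 5.4 × 10^7) = 1.378 m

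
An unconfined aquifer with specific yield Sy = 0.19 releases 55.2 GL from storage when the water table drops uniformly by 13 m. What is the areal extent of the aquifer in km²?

ΔV = 55.2 GL = 5.52 × 10^7 m³
A = ΔV / (Sy × Δh) = 5.52 × 10^7 / (0.19 × 13) = 2.235 × 10^7 m²
A = 2.235 × 10^7 m² = 22.35 km²

A ≈ 22.3 km²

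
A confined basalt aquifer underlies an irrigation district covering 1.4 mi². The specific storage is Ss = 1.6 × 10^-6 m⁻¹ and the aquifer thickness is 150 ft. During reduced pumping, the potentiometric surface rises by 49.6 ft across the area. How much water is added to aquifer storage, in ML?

b = 150 ft = 45.72 m
S = Ss × b = 1.6 × 10^-6 m⁻¹ × 45.72 m = 7.315 × 10^-5
A = 1.4 mi² = 3.626 × 10^6 m²
Δh = 49.6 ft = 15.12 m
ΔV = S × A × Δh = 7.315 × 10^-5 × 3.626 × 10^6 m² × 15.12 m = 4010 m³
ΔV = 4010 m³ = 4.01 ML

ΔV ≈ 4.01 ML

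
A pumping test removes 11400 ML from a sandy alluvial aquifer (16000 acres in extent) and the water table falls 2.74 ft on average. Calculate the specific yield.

Sy ≈ 0.21

A = 16000 acres = 6.475 × 10^7 m²
Δh = 2.74 ft = 0.8352 m
ΔV = 11400 ML = 1.14 × 10^7 m³
Sy = ΔV / (A × Δh) = 1.14 × 10^7 m³ / (6.475 × 10^7 m² × 0.8352 m) = 0.2108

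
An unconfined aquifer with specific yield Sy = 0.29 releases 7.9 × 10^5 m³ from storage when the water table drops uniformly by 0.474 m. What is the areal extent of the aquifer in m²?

A = ΔV / (Sy × Δh) = 7.9 × 10^5 / (0.29 × 0.474) = 5.747 × 10^6 m²

A ≈ 5.75 × 10^6 m²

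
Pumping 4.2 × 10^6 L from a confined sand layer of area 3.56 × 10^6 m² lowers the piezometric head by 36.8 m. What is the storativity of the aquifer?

S ≈ 3.2 × 10^-5

ΔV = 4.2 × 10^6 L = 4200 m³
S = ΔV / (A × Δh) = 4200 m³ / (3.56 × 10^6 m² × 36.8 m) = 3.206 × 10^-5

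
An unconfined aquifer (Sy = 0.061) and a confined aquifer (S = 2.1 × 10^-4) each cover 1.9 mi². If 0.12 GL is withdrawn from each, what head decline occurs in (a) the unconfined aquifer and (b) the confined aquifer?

Δh_u ≈ 0.4 m; Δh_c ≈ 116 m

A = 1.9 mi² = 4.921 × 10^6 m²
ΔV = 0.12 GL = 1.2 × 10^5 m³
Unconfined: Δh_u = ΔV/(Sy·A) = 1.2 × 10^5/(0.061 × 4.921 × 10^6) = 0.3998 m
Confined: Δh_c = ΔV/(S·A) = 1.2 × 10^5/(2.1 × 10^-4 × 4.921 × 10^6) = 116.1 m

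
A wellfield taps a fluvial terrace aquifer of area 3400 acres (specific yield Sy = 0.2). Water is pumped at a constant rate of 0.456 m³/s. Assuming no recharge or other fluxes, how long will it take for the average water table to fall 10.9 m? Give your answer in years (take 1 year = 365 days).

A = 3400 acres = 1.376 × 10^7 m²
ΔV = Sy × A × Δh = 0.2 × 1.376 × 10^7 × 10.9 = 3 × 10^7 m³
Q = 0.456 m³/s = 39400 m³/d
t = ΔV / Q = 3 × 10^7 m³ / 39400 m³/d = 761.3 d
t = 761.3 d ≈ 2.086 years

t ≈ 2.09 years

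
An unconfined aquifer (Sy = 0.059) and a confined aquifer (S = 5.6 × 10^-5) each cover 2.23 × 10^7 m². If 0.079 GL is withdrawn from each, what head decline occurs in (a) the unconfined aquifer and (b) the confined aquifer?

Δh_u ≈ 0.06 m; Δh_c ≈ 63.3 m

ΔV = 0.079 GL = 79000 m³
Unconfined: Δh_u = ΔV/(Sy·A) = 79000/(0.059 × 2.23 × 10^7) = 0.06004 m
Confined: Δh_c = ΔV/(S·A) = 79000/(5.6 × 10^-5 × 2.23 × 10^7) = 63.26 m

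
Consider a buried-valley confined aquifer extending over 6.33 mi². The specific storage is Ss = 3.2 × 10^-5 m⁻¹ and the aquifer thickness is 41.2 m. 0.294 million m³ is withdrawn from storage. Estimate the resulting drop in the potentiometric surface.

S = Ss × b = 3.2 × 10^-5 m⁻¹ × 41.2 m = 1.318 × 10^-3
A = 6.33 mi² = 1.639 × 10^7 m²
ΔV = 0.294 million m³ = 2.94 × 10^5 m³
Δh = ΔV / (S × A) = 2.94 × 10^5 m³ / (0.001318 × 1.639 × 10^7 m²) = 13.6 m

Δh ≈ 13.6 m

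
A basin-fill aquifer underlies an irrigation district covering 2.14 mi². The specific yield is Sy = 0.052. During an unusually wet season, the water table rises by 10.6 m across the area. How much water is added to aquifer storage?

ΔV ≈ 3.06 × 10^6 m³

A = 2.14 mi² = 5.543 × 10^6 m²
ΔV = Sy × A × Δh = 0.052 × 5.543 × 10^6 m² × 10.6 m = 3.055 × 10^6 m³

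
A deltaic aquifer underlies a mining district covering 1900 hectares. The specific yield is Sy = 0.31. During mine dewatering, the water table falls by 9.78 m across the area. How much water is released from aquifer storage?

A = 1900 hectares = 1.9 × 10^7 m²
ΔV = Sy × A × Δh = 0.31 × 1.9 × 10^7 m² × 9.78 m = 5.76 × 10^7 m³

ΔV ≈ 5.76 × 10^7 m³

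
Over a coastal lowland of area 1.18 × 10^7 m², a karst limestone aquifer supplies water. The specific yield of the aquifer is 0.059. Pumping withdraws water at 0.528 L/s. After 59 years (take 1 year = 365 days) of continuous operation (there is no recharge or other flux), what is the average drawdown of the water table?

Q = 0.528 L/s = 45.62 m³/d
t = 59 years = 21540 d
ΔV = Q × t = 45.62 m³/d × 21540 d = 9.824 × 10^5 m³
Δh = ΔV / (Sy × A) = 9.824 × 10^5 / (0.059 × 1.18 × 10^7) = 1.411 m

Δh ≈ 1.41 m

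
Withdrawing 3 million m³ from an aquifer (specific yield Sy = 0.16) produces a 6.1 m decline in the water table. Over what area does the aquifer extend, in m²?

A ≈ 3.07 × 10^6 m²

ΔV = 3 million m³ = 3 × 10^6 m³
A = ΔV / (Sy × Δh) = 3 × 10^6 / (0.16 × 6.1) = 3.074 × 10^6 m²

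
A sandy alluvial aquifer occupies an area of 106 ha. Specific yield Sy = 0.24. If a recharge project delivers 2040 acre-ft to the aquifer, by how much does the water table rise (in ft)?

A = 106 ha = 1.06 × 10^6 m²
ΔV = 2040 acre-ft = 2.516 × 10^6 m³
Δh = ΔV / (Sy × A) = 2.516 × 10^6 m³ / (0.24 × 1.06 × 10^6 m²) = 9.891 m
Δh = 9.891 m = 32.45 ft

Δh ≈ 32.5 ft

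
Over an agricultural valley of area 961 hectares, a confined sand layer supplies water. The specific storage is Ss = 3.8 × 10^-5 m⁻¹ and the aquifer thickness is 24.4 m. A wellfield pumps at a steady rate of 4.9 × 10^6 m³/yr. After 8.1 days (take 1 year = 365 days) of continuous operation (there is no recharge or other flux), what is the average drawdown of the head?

S = Ss × b = 3.8 × 10^-5 m⁻¹ × 24.4 m = 9.272 × 10^-4
A = 961 hectares = 9.61 × 10^6 m²
Q = 4.9 × 10^6 m³/yr = 13420 m³/d
ΔV = Q × t = 13420 m³/d × 8.1 d = 1.087 × 10^5 m³
Δh = ΔV / (S × A) = 1.087 × 10^5 / (9.272 × 10^-4 × 9.61 × 10^6) = 12.2 m

Δh ≈ 12.2 m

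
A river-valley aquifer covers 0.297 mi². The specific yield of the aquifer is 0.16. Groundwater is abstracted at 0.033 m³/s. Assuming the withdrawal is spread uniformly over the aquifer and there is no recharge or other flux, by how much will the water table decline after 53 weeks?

A = 0.297 mi² = 7.692 × 10^5 m²
Q = 0.033 m³/s = 2851 m³/d
t = 53 weeks = 371 d
ΔV = Q × t = 2851 m³/d × 371 d = 1.058 × 10^6 m³
Δh = ΔV / (Sy × A) = 1.058 × 10^6 / (0.16 × 7.692 × 10^5) = 8.595 m

Δh ≈ 8.59 m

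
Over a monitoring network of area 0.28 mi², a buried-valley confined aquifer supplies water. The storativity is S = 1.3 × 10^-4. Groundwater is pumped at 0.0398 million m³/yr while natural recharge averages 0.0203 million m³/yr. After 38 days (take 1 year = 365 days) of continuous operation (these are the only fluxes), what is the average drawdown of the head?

A = 0.28 mi² = 7.252 × 10^5 m²
Net abstraction = 0.0398 − 0.0203 = 0.0195 million m³/yr
Q_net = 0.0195 million m³/yr = 53.42 m³/d
ΔV = Q × t = 53.42 m³/d × 38 d = 2030 m³
Δh = ΔV / (S × A) = 2030 / (1.3 × 10^-4 × 7.252 × 10^5) = 21.53 m

Δh ≈ 21.5 m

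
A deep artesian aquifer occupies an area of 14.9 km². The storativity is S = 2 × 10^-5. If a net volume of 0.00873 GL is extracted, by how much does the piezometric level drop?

A = 14.9 km² = 1.49 × 10^7 m²
ΔV = 0.00873 GL = 8730 m³
Δh = ΔV / (S × A) = 8730 m³ / (2 × 10^-5 × 1.49 × 10^7 m²) = 29.3 m

Δh ≈ 29.3 m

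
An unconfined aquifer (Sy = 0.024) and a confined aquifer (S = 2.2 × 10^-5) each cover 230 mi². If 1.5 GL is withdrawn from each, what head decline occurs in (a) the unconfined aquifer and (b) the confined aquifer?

Δh_u ≈ 0.105 m; Δh_c ≈ 114 m

A = 230 mi² = 5.957 × 10^8 m²
ΔV = 1.5 GL = 1.5 × 10^6 m³
Unconfined: Δh_u = ΔV/(Sy·A) = 1.5 × 10^6/(0.024 × 5.957 × 10^8) = 0.1049 m
Confined: Δh_c = ΔV/(S·A) = 1.5 × 10^6/(2.2 × 10^-5 × 5.957 × 10^8) = 114.5 m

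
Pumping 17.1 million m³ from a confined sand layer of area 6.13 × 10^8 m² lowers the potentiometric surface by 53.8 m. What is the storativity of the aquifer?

ΔV = 17.1 million m³ = 1.71 × 10^7 m³
S = ΔV / (A × Δh) = 1.71 × 10^7 m³ / (6.13 × 10^8 m² × 53.8 m) = 5.185 × 10^-4

S ≈ 5.2 × 10^-4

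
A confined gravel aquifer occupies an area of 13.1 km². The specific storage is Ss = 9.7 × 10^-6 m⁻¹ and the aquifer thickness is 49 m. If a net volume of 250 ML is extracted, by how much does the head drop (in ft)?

S = Ss × b = 9.7 × 10^-6 m⁻¹ × 49 m = 4.753 × 10^-4
A = 13.1 km² = 1.31 × 10^7 m²
ΔV = 250 ML = 2.5 × 10^5 m³
Δh = ΔV / (S × A) = 2.5 × 10^5 m³ / (4.753 × 10^-4 × 1.31 × 10^7 m²) = 40.15 m
Δh = 40.15 m = 131.7 ft

Δh ≈ 132 ft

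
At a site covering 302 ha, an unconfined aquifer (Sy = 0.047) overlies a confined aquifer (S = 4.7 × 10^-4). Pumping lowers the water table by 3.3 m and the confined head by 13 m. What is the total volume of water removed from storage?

ΔV ≈ 4.87 × 10^5 m³

A = 302 ha = 3.02 × 10^6 m²
Unconfined: ΔV_u = Sy × A × Δh_u = 0.047 × 3.02 × 10^6 × 3.3 = 4.684 × 10^5 m³
Confined: ΔV_c = S × A × Δh_c = 4.7 × 10^-4 × 3.02 × 10^6 × 13 = 18450 m³
Total ΔV = 4.684 × 10^5 + 18450 = 4.869 × 10^5 m³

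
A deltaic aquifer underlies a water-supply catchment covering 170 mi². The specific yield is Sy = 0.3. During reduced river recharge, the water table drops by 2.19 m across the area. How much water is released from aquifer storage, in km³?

A = 170 mi² = 4.403 × 10^8 m²
ΔV = Sy × A × Δh = 0.3 × 4.403 × 10^8 m² × 2.19 m = 2.893 × 10^8 m³
ΔV = 2.893 × 10^8 m³ = 0.2893 km³

ΔV ≈ 0.289 km³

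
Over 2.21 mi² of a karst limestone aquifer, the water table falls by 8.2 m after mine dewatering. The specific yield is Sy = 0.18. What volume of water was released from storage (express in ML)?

ΔV ≈ 8450 ML

A = 2.21 mi² = 5.724 × 10^6 m²
ΔV = Sy × A × Δh = 0.18 × 5.724 × 10^6 m² × 8.2 m = 8.448 × 10^6 m³
ΔV = 8.448 × 10^6 m³ = 8448 ML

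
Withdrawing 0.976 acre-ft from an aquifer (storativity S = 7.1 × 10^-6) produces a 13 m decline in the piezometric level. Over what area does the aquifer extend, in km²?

A ≈ 13 km²

ΔV = 0.976 acre-ft = 1204 m³
A = ΔV / (S × Δh) = 1204 / (7.1 × 10^-6 × 13) = 1.304 × 10^7 m²
A = 1.304 × 10^7 m² = 13.04 km²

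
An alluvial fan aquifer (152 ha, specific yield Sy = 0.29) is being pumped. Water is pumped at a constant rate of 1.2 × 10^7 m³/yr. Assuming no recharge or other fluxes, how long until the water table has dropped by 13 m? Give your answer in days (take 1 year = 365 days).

t ≈ 174 days

A = 152 ha = 1.52 × 10^6 m²
ΔV = Sy × A × Δh = 0.29 × 1.52 × 10^6 × 13 = 5.73 × 10^6 m³
Q = 1.2 × 10^7 m³/yr = 32880 m³/d
t = ΔV / Q = 5.73 × 10^6 m³ / 32880 m³/d = 174.3 d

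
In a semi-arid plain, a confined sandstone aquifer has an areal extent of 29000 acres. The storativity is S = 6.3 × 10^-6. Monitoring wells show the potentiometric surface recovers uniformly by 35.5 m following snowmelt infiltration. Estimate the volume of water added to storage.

A = 29000 acres = 1.174 × 10^8 m²
ΔV = S × A × Δh = 6.3 × 10^-6 × 1.174 × 10^8 m² × 35.5 m = 26250 m³

ΔV ≈ 26200 m³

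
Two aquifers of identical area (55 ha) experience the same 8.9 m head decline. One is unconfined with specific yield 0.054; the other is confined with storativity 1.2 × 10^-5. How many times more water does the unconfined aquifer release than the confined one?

A = 55 ha = 5.5 × 10^5 m²
Unconfined: ΔV_u = Sy × A × Δh = 0.054 × 5.5 × 10^5 × 8.9 = 2.643 × 10^5 m³
Confined: ΔV_c = S × A × Δh = 1.2 × 10^-5 × 5.5 × 10^5 × 8.9 = 58.74 m³
Ratio = ΔV_u / ΔV_c = Sy / S = 0.054 / 1.2 × 10^-5 = 4500

ΔV_u / ΔV_c ≈ 4500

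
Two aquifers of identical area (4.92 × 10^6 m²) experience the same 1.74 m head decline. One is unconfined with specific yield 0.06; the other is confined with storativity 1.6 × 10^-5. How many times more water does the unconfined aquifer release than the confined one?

ΔV_u / ΔV_c ≈ 3750

Unconfined: ΔV_u = Sy × A × Δh = 0.06 × 4.92 × 10^6 × 1.74 = 5.136 × 10^5 m³
Confined: ΔV_c = S × A × Δh = 1.6 × 10^-5 × 4.92 × 10^6 × 1.74 = 137 m³
Ratio = ΔV_u / ΔV_c = Sy / S = 0.06 / 1.6 × 10^-5 = 3750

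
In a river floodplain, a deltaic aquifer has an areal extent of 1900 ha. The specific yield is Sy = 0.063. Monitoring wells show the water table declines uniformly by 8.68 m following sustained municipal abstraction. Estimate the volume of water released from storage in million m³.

A = 1900 ha = 1.9 × 10^7 m²
ΔV = Sy × A × Δh = 0.063 × 1.9 × 10^7 m² × 8.68 m = 1.039 × 10^7 m³
ΔV = 1.039 × 10^7 m³ = 10.39 million m³

ΔV ≈ 10.4 million m³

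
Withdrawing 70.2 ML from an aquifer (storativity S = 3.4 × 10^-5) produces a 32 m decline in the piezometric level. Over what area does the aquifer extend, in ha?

ΔV = 70.2 ML = 70200 m³
A = ΔV / (S × Δh) = 70200 / (3.4 × 10^-5 × 32) = 6.452 × 10^7 m²
A = 6.452 × 10^7 m² = 6452 ha

A ≈ 6450 ha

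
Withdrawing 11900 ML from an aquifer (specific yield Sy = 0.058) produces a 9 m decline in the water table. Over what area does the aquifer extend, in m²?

ΔV = 11900 ML = 1.19 × 10^7 m³
A = ΔV / (Sy × Δh) = 1.19 × 10^7 / (0.058 × 9) = 2.28 × 10^7 m²

A ≈ 2.28 × 10^7 m²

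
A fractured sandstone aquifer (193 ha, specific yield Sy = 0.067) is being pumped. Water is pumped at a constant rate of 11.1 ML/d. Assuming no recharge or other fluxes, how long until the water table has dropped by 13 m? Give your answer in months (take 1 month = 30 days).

t ≈ 5.05 months

A = 193 ha = 1.93 × 10^6 m²
ΔV = Sy × A × Δh = 0.067 × 1.93 × 10^6 × 13 = 1.681 × 10^6 m³
Q = 11.1 ML/d = 11100 m³/d
t = ΔV / Q = 1.681 × 10^6 m³ / 11100 m³/d = 151.4 d
t = 151.4 d ≈ 5.048 months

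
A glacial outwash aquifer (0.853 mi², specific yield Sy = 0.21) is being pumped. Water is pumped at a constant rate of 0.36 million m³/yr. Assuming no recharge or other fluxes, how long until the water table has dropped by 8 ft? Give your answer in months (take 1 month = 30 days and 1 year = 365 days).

A = 0.853 mi² = 2.209 × 10^6 m²
Δh = 8 ft = 2.438 m
ΔV = Sy × A × Δh = 0.21 × 2.209 × 10^6 × 2.438 = 1.131 × 10^6 m³
Q = 0.36 million m³/yr = 986.3 m³/d
t = ΔV / Q = 1.131 × 10^6 m³ / 986.3 m³/d = 1147 d
t = 1147 d ≈ 38.23 months

t ≈ 38.2 months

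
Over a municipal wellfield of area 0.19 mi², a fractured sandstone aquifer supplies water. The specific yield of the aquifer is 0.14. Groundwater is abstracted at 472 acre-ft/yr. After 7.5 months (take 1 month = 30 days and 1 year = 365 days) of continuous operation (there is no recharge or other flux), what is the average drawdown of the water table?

A = 0.19 mi² = 4.921 × 10^5 m²
Q = 472 acre-ft/yr = 1595 m³/d
t = 7.5 months = 225 d
ΔV = Q × t = 1595 m³/d × 225 d = 3.589 × 10^5 m³
Δh = ΔV / (Sy × A) = 3.589 × 10^5 / (0.14 × 4.921 × 10^5) = 5.209 m

Δh ≈ 5.21 m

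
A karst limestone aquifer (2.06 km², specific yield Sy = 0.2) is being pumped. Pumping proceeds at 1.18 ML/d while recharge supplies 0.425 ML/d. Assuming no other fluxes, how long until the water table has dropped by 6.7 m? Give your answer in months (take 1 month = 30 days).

t ≈ 122 months

A = 2.06 km² = 2.06 × 10^6 m²
ΔV = Sy × A × Δh = 0.2 × 2.06 × 10^6 × 6.7 = 2.76 × 10^6 m³
Net withdrawal = 1.18 − 0.425 = 0.755 ML/d = 755 m³/d
t = ΔV / Q = 2.76 × 10^6 m³ / 755 m³/d = 3656 d
t = 3656 d ≈ 121.9 months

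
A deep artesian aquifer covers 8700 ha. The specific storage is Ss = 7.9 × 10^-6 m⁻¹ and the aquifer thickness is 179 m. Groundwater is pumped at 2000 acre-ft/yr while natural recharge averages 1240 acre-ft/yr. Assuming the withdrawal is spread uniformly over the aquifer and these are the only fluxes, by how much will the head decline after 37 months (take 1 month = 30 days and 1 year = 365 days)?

S = Ss × b = 7.9 × 10^-6 m⁻¹ × 179 m = 1.414 × 10^-3
A = 8700 ha = 8.7 × 10^7 m²
Net abstraction = 2000 − 1240 = 760 acre-ft/yr
Q_net = 760 acre-ft/yr = 2568 m³/d
t = 37 months = 1110 d
ΔV = Q × t = 2568 m³/d × 1110 d = 2.851 × 10^6 m³
Δh = ΔV / (S × A) = 2.851 × 10^6 / (0.001414 × 8.7 × 10^7) = 23.17 m

Δh ≈ 23.2 m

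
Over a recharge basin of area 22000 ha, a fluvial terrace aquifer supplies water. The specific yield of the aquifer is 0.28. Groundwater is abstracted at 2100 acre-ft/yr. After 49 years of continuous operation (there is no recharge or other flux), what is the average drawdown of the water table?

A = 22000 ha = 2.2 × 10^8 m²
Q = 2100 acre-ft/yr = 7097 m³/d
t = 49 years = 17880 d
ΔV = Q × t = 7097 m³/d × 17880 d = 1.269 × 10^8 m³
Δh = ΔV / (Sy × A) = 1.269 × 10^8 / (0.28 × 2.2 × 10^8) = 2.06 m

Δh ≈ 2.06 m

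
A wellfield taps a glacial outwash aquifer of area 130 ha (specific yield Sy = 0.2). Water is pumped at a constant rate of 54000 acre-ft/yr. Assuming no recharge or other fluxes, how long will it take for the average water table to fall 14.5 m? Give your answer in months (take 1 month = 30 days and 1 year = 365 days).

A = 130 ha = 1.3 × 10^6 m²
ΔV = Sy × A × Δh = 0.2 × 1.3 × 10^6 × 14.5 = 3.77 × 10^6 m³
Q = 54000 acre-ft/yr = 1.825 × 10^5 m³/d
t = ΔV / Q = 3.77 × 10^6 m³ / 1.825 × 10^5 m³/d = 20.66 d
t = 20.66 d ≈ 0.6886 months

t ≈ 0.689 months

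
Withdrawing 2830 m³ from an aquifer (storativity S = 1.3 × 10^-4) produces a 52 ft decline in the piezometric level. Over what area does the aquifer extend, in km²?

A ≈ 1.37 km²

Δh = 52 ft = 15.85 m
A = ΔV / (S × Δh) = 2830 / (1.3 × 10^-4 × 15.85) = 1.373 × 10^6 m²
A = 1.373 × 10^6 m² = 1.373 km²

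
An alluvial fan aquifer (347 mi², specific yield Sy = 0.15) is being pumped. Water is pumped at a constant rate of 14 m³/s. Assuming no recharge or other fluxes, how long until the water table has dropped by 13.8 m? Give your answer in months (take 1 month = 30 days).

t ≈ 51.3 months

A = 347 mi² = 8.987 × 10^8 m²
ΔV = Sy × A × Δh = 0.15 × 8.987 × 10^8 × 13.8 = 1.86 × 10^9 m³
Q = 14 m³/s = 1.21 × 10^6 m³/d
t = ΔV / Q = 1.86 × 10^9 m³ / 1.21 × 10^6 m³/d = 1538 d
t = 1538 d ≈ 51.27 months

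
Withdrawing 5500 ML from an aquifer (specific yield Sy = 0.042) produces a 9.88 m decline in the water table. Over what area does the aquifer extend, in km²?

ΔV = 5500 ML = 5.5 × 10^6 m³
A = ΔV / (Sy × Δh) = 5.5 × 10^6 / (0.042 × 9.88) = 1.325 × 10^7 m²
A = 1.325 × 10^7 m² = 13.25 km²

A ≈ 13.3 km²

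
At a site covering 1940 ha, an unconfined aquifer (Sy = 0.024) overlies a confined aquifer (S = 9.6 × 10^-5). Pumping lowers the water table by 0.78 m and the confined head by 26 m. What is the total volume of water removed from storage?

A = 1940 ha = 1.94 × 10^7 m²
Unconfined: ΔV_u = Sy × A × Δh_u = 0.024 × 1.94 × 10^7 × 0.78 = 3.632 × 10^5 m³
Confined: ΔV_c = S × A × Δh_c = 9.6 × 10^-5 × 1.94 × 10^7 × 26 = 48420 m³
Total ΔV = 3.632 × 10^5 + 48420 = 4.116 × 10^5 m³

ΔV ≈ 4.12 × 10^5 m³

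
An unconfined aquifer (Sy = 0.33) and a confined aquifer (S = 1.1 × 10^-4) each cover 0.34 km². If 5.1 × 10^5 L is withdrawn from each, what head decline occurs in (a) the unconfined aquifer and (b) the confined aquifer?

A = 0.34 km² = 3.4 × 10^5 m²
ΔV = 5.1 × 10^5 L = 510 m³
Unconfined: Δh_u = ΔV/(Sy·A) = 510/(0.33 × 3.4 × 10^5) = 0.004545 m
Confined: Δh_c = ΔV/(S·A) = 510/(1.1 × 10^-4 × 3.4 × 10^5) = 13.64 m

Δh_u ≈ 0.00455 m; Δh_c ≈ 13.6 m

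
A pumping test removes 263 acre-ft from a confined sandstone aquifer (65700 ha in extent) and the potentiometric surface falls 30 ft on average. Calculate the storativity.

A = 65700 ha = 6.57 × 10^8 m²
Δh = 30 ft = 9.144 m
ΔV = 263 acre-ft = 3.244 × 10^5 m³
S = ΔV / (A × Δh) = 3.244 × 10^5 m³ / (6.57 × 10^8 m² × 9.144 m) = 5.4 × 10^-5

S ≈ 5.4 × 10^-5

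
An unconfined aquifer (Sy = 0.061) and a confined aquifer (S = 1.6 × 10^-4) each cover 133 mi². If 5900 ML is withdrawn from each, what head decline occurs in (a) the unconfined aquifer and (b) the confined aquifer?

Δh_u ≈ 0.281 m; Δh_c ≈ 107 m

A = 133 mi² = 3.445 × 10^8 m²
ΔV = 5900 ML = 5.9 × 10^6 m³
Unconfined: Δh_u = ΔV/(Sy·A) = 5.9 × 10^6/(0.061 × 3.445 × 10^8) = 0.2808 m
Confined: Δh_c = ΔV/(S·A) = 5.9 × 10^6/(1.6 × 10^-4 × 3.445 × 10^8) = 107 m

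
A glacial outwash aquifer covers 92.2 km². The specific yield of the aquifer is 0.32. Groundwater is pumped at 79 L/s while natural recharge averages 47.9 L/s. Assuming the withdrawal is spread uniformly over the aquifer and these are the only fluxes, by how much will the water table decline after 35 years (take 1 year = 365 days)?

A = 92.2 km² = 9.22 × 10^7 m²
Net abstraction = 79 − 47.9 = 31.1 L/s
Q_net = 31.1 L/s = 2687 m³/d
t = 35 years = 12780 d
ΔV = Q × t = 2687 m³/d × 12780 d = 3.433 × 10^7 m³
Δh = ΔV / (Sy × A) = 3.433 × 10^7 / (0.32 × 9.22 × 10^7) = 1.163 m

Δh ≈ 1.16 m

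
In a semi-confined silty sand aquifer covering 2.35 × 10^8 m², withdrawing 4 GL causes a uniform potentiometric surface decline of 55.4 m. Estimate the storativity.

ΔV = 4 GL = 4 × 10^6 m³
S = ΔV / (A × Δh) = 4 × 10^6 m³ / (2.35 × 10^8 m² × 55.4 m) = 3.072 × 10^-4

S ≈ 3.1 × 10^-4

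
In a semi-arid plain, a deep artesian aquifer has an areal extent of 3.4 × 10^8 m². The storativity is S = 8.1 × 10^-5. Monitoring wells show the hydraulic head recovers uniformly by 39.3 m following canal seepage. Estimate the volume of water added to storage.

ΔV = S × A × Δh = 8.1 × 10^-5 × 3.4 × 10^8 m² × 39.3 m = 1.082 × 10^6 m³

ΔV ≈ 1.08 × 10^6 m³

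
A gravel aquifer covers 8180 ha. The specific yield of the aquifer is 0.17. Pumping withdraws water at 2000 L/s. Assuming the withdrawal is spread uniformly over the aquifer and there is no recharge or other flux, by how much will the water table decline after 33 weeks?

A = 8180 ha = 8.18 × 10^7 m²
Q = 2000 L/s = 1.728 × 10^5 m³/d
t = 33 weeks = 231 d
ΔV = Q × t = 1.728 × 10^5 m³/d × 231 d = 3.992 × 10^7 m³
Δh = ΔV / (Sy × A) = 3.992 × 10^7 / (0.17 × 8.18 × 10^7) = 2.87 m

Δh ≈ 2.87 m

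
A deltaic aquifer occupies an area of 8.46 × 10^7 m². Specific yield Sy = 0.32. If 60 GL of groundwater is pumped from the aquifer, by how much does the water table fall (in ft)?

ΔV = 60 GL = 6 × 10^7 m³
Δh = ΔV / (Sy × A) = 6 × 10^7 m³ / (0.32 × 8.46 × 10^7 m²) = 2.216 m
Δh = 2.216 m = 7.271 ft

Δh ≈ 7.27 ft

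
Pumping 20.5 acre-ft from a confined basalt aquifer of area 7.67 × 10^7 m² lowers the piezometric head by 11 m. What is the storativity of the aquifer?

ΔV = 20.5 acre-ft = 25290 m³
S = ΔV / (A × Δh) = 25290 m³ / (7.67 × 10^7 m² × 11 m) = 2.997 × 10^-5

S ≈ 3 × 10^-5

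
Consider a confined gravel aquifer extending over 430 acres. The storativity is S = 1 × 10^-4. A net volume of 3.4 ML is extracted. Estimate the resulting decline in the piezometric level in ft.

Δh ≈ 64.1 ft

A = 430 acres = 1.74 × 10^6 m²
ΔV = 3.4 ML = 3400 m³
Δh = ΔV / (S × A) = 3400 m³ / (1 × 10^-4 × 1.74 × 10^6 m²) = 19.54 m
Δh = 19.54 m = 64.1 ft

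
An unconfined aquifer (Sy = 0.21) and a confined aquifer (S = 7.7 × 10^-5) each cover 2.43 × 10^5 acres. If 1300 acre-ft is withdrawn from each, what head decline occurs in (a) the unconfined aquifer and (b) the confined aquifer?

A = 2.43 × 10^5 acres = 9.834 × 10^8 m²
ΔV = 1300 acre-ft = 1.604 × 10^6 m³
Unconfined: Δh_u = ΔV/(Sy·A) = 1.604 × 10^6/(0.21 × 9.834 × 10^8) = 0.007765 m
Confined: Δh_c = ΔV/(S·A) = 1.604 × 10^6/(7.7 × 10^-5 × 9.834 × 10^8) = 21.18 m

Δh_u ≈ 0.00776 m; Δh_c ≈ 21.2 m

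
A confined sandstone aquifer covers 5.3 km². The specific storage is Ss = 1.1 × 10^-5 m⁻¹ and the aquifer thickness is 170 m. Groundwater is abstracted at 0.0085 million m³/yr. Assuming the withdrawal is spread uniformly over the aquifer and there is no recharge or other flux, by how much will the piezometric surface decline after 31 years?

S = Ss × b = 1.1 × 10^-5 m⁻¹ × 170 m = 1.87 × 10^-3
A = 5.3 km² = 5.3 × 10^6 m²
Q = 0.0085 million m³/yr = 23.29 m³/d
t = 31 years = 11320 d
ΔV = Q × t = 23.29 m³/d × 11320 d = 2.635 × 10^5 m³
Δh = ΔV / (S × A) = 2.635 × 10^5 / (0.00187 × 5.3 × 10^6) = 26.59 m

Δh ≈ 26.6 m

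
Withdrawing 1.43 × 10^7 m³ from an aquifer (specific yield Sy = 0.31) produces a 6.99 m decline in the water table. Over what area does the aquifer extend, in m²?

A = ΔV / (Sy × Δh) = 1.43 × 10^7 / (0.31 × 6.99) = 6.599 × 10^6 m²

A ≈ 6.6 × 10^6 m²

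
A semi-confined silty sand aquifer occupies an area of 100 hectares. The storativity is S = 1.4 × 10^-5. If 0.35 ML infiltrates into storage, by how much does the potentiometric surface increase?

Δh ≈ 25 m

A = 100 hectares = 1 × 10^6 m²
ΔV = 0.35 ML = 350 m³
Δh = ΔV / (S × A) = 350 m³ / (1.4 × 10^-5 × 1 × 10^6 m²) = 25 m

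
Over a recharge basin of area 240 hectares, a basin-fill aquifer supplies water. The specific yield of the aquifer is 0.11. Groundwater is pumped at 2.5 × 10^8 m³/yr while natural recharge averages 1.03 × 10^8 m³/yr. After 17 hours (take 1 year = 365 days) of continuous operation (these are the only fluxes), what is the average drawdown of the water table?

A = 240 hectares = 2.4 × 10^6 m²
Net abstraction = 2.5 × 10^8 − 1.03 × 10^8 = 1.47 × 10^8 m³/yr
Q_net = 1.47 × 10^8 m³/yr = 4.027 × 10^5 m³/d
t = 17 hours = 0.7083 d
ΔV = Q × t = 4.027 × 10^5 m³/d × 0.7083 d = 2.853 × 10^5 m³
Δh = ΔV / (Sy × A) = 2.853 × 10^5 / (0.11 × 2.4 × 10^6) = 1.081 m

Δh ≈ 1.08 m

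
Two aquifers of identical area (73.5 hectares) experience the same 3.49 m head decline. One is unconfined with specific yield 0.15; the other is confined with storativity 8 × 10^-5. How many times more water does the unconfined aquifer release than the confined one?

A = 73.5 hectares = 7.35 × 10^5 m²
Unconfined: ΔV_u = Sy × A × Δh = 0.15 × 7.35 × 10^5 × 3.49 = 3.848 × 10^5 m³
Confined: ΔV_c = S × A × Δh = 8 × 10^-5 × 7.35 × 10^5 × 3.49 = 205.2 m³
Ratio = ΔV_u / ΔV_c = Sy / S = 0.15 / 8 × 10^-5 = 1875

ΔV_u / ΔV_c ≈ 1870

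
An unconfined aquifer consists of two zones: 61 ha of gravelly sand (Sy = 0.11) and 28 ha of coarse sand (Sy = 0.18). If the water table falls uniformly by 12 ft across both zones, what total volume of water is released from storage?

ΔV ≈ 4.3 × 10^5 m³

A₁ = 61 ha = 6.1 × 10^5 m²; A₂ = 28 ha = 2.8 × 10^5 m²
Δh = 12 ft = 3.658 m
ΔV₁ = 0.11 × 6.1 × 10^5 × 3.658 = 2.454 × 10^5 m³
ΔV₂ = 0.18 × 2.8 × 10^5 × 3.658 = 1.843 × 10^5 m³
ΔV = ΔV₁ + ΔV₂ = 4.298 × 10^5 m³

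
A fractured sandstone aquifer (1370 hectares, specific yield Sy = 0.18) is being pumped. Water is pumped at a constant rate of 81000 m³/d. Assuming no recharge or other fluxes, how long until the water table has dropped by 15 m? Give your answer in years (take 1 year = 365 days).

t ≈ 1.25 years

A = 1370 hectares = 1.37 × 10^7 m²
ΔV = Sy × A × Δh = 0.18 × 1.37 × 10^7 × 15 = 3.699 × 10^7 m³
t = ΔV / Q = 3.699 × 10^7 m³ / 81000 m³/d = 456.7 d
t = 456.7 d ≈ 1.251 years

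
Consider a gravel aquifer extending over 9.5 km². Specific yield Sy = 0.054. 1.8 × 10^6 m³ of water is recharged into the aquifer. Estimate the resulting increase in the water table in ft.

A = 9.5 km² = 9.5 × 10^6 m²
Δh = ΔV / (Sy × A) = 1.8 × 10^6 m³ / (0.054 × 9.5 × 10^6 m²) = 3.509 m
Δh = 3.509 m = 11.51 ft

Δh ≈ 11.5 ft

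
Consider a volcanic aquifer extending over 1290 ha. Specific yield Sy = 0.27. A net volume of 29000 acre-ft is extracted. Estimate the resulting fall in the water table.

Δh ≈ 10.3 m

A = 1290 ha = 1.29 × 10^7 m²
ΔV = 29000 acre-ft = 3.577 × 10^7 m³
Δh = ΔV / (Sy × A) = 3.577 × 10^7 m³ / (0.27 × 1.29 × 10^7 m²) = 10.27 m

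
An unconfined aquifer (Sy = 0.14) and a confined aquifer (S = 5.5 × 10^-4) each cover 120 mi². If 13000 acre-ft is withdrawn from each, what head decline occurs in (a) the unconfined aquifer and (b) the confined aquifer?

Δh_u ≈ 0.369 m; Δh_c ≈ 93.8 m

A = 120 mi² = 3.108 × 10^8 m²
ΔV = 13000 acre-ft = 1.604 × 10^7 m³
Unconfined: Δh_u = ΔV/(Sy·A) = 1.604 × 10^7/(0.14 × 3.108 × 10^8) = 0.3685 m
Confined: Δh_c = ΔV/(S·A) = 1.604 × 10^7/(5.5 × 10^-4 × 3.108 × 10^8) = 93.81 m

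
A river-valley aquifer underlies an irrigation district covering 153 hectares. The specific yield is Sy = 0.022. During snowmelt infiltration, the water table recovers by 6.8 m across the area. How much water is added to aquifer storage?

ΔV ≈ 2.29 × 10^5 m³

A = 153 hectares = 1.53 × 10^6 m²
ΔV = Sy × A × Δh = 0.022 × 1.53 × 10^6 m² × 6.8 m = 2.289 × 10^5 m³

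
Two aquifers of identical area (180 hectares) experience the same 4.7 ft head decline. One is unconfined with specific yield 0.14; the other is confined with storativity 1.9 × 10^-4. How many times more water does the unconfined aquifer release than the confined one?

ΔV_u / ΔV_c ≈ 737

A = 180 hectares = 1.8 × 10^6 m²
Δh = 4.7 ft = 1.433 m
Unconfined: ΔV_u = Sy × A × Δh = 0.14 × 1.8 × 10^6 × 1.433 = 3.61 × 10^5 m³
Confined: ΔV_c = S × A × Δh = 1.9 × 10^-4 × 1.8 × 10^6 × 1.433 = 489.9 m³
Ratio = ΔV_u / ΔV_c = Sy / S = 0.14 / 1.9 × 10^-4 = 736.8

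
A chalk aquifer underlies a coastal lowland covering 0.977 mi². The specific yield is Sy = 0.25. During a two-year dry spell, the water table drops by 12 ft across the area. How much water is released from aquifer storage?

A = 0.977 mi² = 2.53 × 10^6 m²
Δh = 12 ft = 3.658 m
ΔV = Sy × A × Δh = 0.25 × 2.53 × 10^6 m² × 3.658 m = 2.314 × 10^6 m³

ΔV ≈ 2.31 × 10^6 m³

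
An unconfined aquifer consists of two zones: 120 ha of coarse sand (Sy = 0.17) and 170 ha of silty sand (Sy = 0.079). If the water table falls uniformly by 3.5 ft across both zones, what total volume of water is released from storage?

ΔV ≈ 3.61 × 10^5 m³

A₁ = 120 ha = 1.2 × 10^6 m²; A₂ = 170 ha = 1.7 × 10^6 m²
Δh = 3.5 ft = 1.067 m
ΔV₁ = 0.17 × 1.2 × 10^6 × 1.067 = 2.176 × 10^5 m³
ΔV₂ = 0.079 × 1.7 × 10^6 × 1.067 = 1.433 × 10^5 m³
ΔV = ΔV₁ + ΔV₂ = 3.609 × 10^5 m³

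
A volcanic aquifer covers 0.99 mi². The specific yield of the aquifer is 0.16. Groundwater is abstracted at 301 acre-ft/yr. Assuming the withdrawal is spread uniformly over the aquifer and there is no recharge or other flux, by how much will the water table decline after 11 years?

Δh ≈ 9.95 m

A = 0.99 mi² = 2.564 × 10^6 m²
Q = 301 acre-ft/yr = 1017 m³/d
t = 11 years = 4015 d
ΔV = Q × t = 1017 m³/d × 4015 d = 4.084 × 10^6 m³
Δh = ΔV / (Sy × A) = 4.084 × 10^6 / (0.16 × 2.564 × 10^6) = 9.955 m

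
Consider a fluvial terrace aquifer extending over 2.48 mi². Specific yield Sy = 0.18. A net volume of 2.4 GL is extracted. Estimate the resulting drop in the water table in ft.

A = 2.48 mi² = 6.423 × 10^6 m²
ΔV = 2.4 GL = 2.4 × 10^6 m³
Δh = ΔV / (Sy × A) = 2.4 × 10^6 m³ / (0.18 × 6.423 × 10^6 m²) = 2.076 m
Δh = 2.076 m = 6.81 ft

Δh ≈ 6.81 ft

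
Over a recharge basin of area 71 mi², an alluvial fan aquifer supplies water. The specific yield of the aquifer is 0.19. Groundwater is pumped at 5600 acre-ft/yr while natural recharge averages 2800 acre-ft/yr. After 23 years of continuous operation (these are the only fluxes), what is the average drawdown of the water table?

A = 71 mi² = 1.839 × 10^8 m²
Net abstraction = 5600 − 2800 = 2800 acre-ft/yr
Q_net = 2800 acre-ft/yr = 9462 m³/d
t = 23 years = 8395 d
ΔV = Q × t = 9462 m³/d × 8395 d = 7.944 × 10^7 m³
Δh = ΔV / (Sy × A) = 7.944 × 10^7 / (0.19 × 1.839 × 10^8) = 2.274 m

Δh ≈ 2.27 m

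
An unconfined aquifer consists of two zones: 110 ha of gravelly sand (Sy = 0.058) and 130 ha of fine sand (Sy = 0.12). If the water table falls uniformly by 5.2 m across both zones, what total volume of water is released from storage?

A₁ = 110 ha = 1.1 × 10^6 m²; A₂ = 130 ha = 1.3 × 10^6 m²
ΔV₁ = 0.058 × 1.1 × 10^6 × 5.2 = 3.318 × 10^5 m³
ΔV₂ = 0.12 × 1.3 × 10^6 × 5.2 = 8.112 × 10^5 m³
ΔV = ΔV₁ + ΔV₂ = 1.143 × 10^6 m³

ΔV ≈ 1.14 × 10^6 m³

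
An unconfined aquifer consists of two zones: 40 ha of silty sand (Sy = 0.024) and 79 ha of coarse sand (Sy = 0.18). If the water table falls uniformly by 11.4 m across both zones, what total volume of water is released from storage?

ΔV ≈ 1.73 × 10^6 m³

A₁ = 40 ha = 4 × 10^5 m²; A₂ = 79 ha = 7.9 × 10^5 m²
ΔV₁ = 0.024 × 4 × 10^5 × 11.4 = 1.094 × 10^5 m³
ΔV₂ = 0.18 × 7.9 × 10^5 × 11.4 = 1.621 × 10^6 m³
ΔV = ΔV₁ + ΔV₂ = 1.731 × 10^6 m³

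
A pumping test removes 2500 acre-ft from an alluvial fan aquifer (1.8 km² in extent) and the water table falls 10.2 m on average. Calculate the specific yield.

Sy ≈ 0.17

A = 1.8 km² = 1.8 × 10^6 m²
ΔV = 2500 acre-ft = 3.084 × 10^6 m³
Sy = ΔV / (A × Δh) = 3.084 × 10^6 m³ / (1.8 × 10^6 m² × 10.2 m) = 0.168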